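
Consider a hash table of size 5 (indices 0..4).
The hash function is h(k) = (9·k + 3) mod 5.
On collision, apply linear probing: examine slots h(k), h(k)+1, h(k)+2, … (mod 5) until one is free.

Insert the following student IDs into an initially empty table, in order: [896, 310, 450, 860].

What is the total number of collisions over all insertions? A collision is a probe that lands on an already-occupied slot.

3

Insert 896: h=2, slot 2 empty -> index 2.
Insert 310: h=3, slot 3 empty -> index 3.
Insert 450: h=3, slot 3 occupied -> index 4.
Insert 860: h=3, slots 3,4 occupied -> index 0.
Table: [860, ∅, 896, 310, 450]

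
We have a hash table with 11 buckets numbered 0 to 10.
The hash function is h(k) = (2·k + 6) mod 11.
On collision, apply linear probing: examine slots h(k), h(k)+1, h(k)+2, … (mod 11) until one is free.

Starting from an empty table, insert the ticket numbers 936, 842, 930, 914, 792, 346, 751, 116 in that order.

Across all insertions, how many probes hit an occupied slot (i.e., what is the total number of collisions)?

8

936: h=8 -> slot 8
842: h=7 -> slot 7
930: h=7, probe 7,8,9 -> slot 9
914: h=8, probe 8,9,10 -> slot 10
792: h=6 -> slot 6
346: h=5 -> slot 5
751: h=1 -> slot 1
116: h=7, probe 7,8,9,10,0 -> slot 0
Table: [116, 751, _, _, _, 346, 792, 842, 936, 930, 914]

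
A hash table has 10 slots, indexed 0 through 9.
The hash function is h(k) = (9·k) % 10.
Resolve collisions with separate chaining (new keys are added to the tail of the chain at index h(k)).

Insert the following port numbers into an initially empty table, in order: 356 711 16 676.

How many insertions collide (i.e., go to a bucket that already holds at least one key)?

Insert 356: h=4, bucket 4 empty -> new chain.
Insert 711: h=9, bucket 9 empty -> new chain.
Insert 16: h=4, bucket 4 nonempty -> append to chain.
Insert 676: h=4, bucket 4 nonempty -> append to chain.
Final buckets:
0: .
1: .
2: .
3: .
4: 356 -> 16 -> 676
5: .
6: .
7: .
8: .
9: 711

2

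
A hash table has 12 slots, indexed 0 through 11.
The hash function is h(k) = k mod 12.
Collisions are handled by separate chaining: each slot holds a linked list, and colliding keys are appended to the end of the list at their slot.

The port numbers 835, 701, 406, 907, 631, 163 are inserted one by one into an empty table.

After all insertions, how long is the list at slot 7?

4

Insert 835: h=7, bucket 7 empty -> new chain.
Insert 701: h=5, bucket 5 empty -> new chain.
Insert 406: h=10, bucket 10 empty -> new chain.
Insert 907: h=7, bucket 7 nonempty -> append to chain.
Insert 631: h=7, bucket 7 nonempty -> append to chain.
Insert 163: h=7, bucket 7 nonempty -> append to chain.
Final buckets:
0: ∅
1: ∅
2: ∅
3: ∅
4: ∅
5: 701
6: ∅
7: 835 -> 907 -> 631 -> 163
8: ∅
9: ∅
10: 406
11: ∅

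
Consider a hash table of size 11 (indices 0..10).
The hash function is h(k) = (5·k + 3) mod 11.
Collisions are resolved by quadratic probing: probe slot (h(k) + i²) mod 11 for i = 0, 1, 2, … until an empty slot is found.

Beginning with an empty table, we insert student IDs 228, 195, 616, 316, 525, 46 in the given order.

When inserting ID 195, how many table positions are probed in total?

Insert 228: h=10, slot 10 empty => index 10.
Insert 195: h=10, slot 10 occupied => index 0.
Insert 616: h=3, slot 3 empty => index 3.
Insert 316: h=10, slots 10,0,3 occupied => index 8.
Insert 525: h=10, slots 10,0,3,8 occupied => index 4.
Insert 46: h=2, slot 2 empty => index 2.
Table: [195, ., 46, 616, 525, ., ., ., 316, ., 228]

2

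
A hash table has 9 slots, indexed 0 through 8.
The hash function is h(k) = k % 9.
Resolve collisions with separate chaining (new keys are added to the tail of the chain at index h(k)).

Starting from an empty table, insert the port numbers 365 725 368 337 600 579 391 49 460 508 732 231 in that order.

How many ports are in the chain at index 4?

4

Insert 365: h=5, bucket 5 empty -> new chain.
Insert 725: h=5, bucket 5 nonempty -> append to chain.
Insert 368: h=8, bucket 8 empty -> new chain.
Insert 337: h=4, bucket 4 empty -> new chain.
Insert 600: h=6, bucket 6 empty -> new chain.
Insert 579: h=3, bucket 3 empty -> new chain.
Insert 391: h=4, bucket 4 nonempty -> append to chain.
Insert 49: h=4, bucket 4 nonempty -> append to chain.
Insert 460: h=1, bucket 1 empty -> new chain.
Insert 508: h=4, bucket 4 nonempty -> append to chain.
Insert 732: h=3, bucket 3 nonempty -> append to chain.
Insert 231: h=6, bucket 6 nonempty -> append to chain.
Final buckets:
0: .
1: 460
2: .
3: 579 -> 732
4: 337 -> 391 -> 49 -> 508
5: 365 -> 725
6: 600 -> 231
7: .
8: 368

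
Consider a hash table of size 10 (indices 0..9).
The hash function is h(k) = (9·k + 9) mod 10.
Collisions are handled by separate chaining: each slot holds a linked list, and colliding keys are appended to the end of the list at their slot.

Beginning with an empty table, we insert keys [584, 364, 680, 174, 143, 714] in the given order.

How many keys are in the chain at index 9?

584 → bucket 5
364 → bucket 5 (collision)
680 → bucket 9
174 → bucket 5 (collision)
143 → bucket 6
714 → bucket 5 (collision)
Final buckets:
0: -
1: -
2: -
3: -
4: -
5: 584 -> 364 -> 174 -> 714
6: 143
7: -
8: -
9: 680

1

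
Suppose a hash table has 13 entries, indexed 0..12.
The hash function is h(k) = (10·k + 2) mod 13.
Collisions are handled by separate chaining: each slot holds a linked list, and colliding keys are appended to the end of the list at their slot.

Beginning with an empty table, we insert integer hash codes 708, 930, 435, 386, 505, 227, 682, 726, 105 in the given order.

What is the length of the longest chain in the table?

4

708 -> bucket 10
930 -> bucket 7
435 -> bucket 10 (collision)
386 -> bucket 1
505 -> bucket 8
227 -> bucket 10 (collision)
682 -> bucket 10 (collision)
726 -> bucket 8 (collision)
105 -> bucket 12
Final buckets:
0: —
1: 386
2: —
3: —
4: —
5: —
6: —
7: 930
8: 505 -> 726
9: —
10: 708 -> 435 -> 227 -> 682
11: —
12: 105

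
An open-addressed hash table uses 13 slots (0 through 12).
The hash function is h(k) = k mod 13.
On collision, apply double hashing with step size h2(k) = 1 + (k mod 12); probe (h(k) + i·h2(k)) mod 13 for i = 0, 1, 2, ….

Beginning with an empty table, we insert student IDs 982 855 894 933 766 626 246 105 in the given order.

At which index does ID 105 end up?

11

Insert 982: h=7, slot 7 empty → index 7.
Insert 855: h=10, slot 10 empty → index 10.
Insert 894: h=10, h2=7, slot 10 occupied → index 4.
Insert 933: h=10, h2=10, slots 10,7,4 occupied → index 1.
Insert 766: h=12, slot 12 empty → index 12.
Insert 626: h=2, slot 2 empty → index 2.
Insert 246: h=12, h2=7, slot 12 occupied → index 6.
Insert 105: h=1, h2=10, slot 1 occupied → index 11.
Table: [—, 933, 626, —, 894, —, 246, 982, —, —, 855, 105, 766]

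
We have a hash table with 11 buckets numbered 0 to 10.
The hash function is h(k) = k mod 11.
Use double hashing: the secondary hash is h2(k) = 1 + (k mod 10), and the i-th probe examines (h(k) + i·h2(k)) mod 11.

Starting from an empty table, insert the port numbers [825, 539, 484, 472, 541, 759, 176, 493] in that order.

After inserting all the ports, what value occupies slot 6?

493

Insert 825: h=0, slot 0 empty -> index 0.
Insert 539: h=0, h2=10, slot 0 occupied -> index 10.
Insert 484: h=0, h2=5, slot 0 occupied -> index 5.
Insert 472: h=10, h2=3, slot 10 occupied -> index 2.
Insert 541: h=2, h2=2, slot 2 occupied -> index 4.
Insert 759: h=0, h2=10, slots 0,10 occupied -> index 9.
Insert 176: h=0, h2=7, slot 0 occupied -> index 7.
Insert 493: h=9, h2=4, slots 9,2 occupied -> index 6.
Table: [825, —, 472, —, 541, 484, 493, 176, —, 759, 539]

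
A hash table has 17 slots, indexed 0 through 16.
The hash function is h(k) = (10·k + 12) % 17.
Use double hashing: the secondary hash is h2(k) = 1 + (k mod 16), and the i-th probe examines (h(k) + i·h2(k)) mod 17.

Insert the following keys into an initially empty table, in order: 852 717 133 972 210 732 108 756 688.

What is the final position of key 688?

9

852 hashes to 15; slot 15 is free → place at 15.
717 hashes to 8; slot 8 is free → place at 8.
133 hashes to 16; slot 16 is free → place at 16.
972 hashes to 8, h2=13; 8 taken → place at 4.
210 hashes to 4, h2=3; 4 taken → place at 7.
732 hashes to 5; slot 5 is free → place at 5.
108 hashes to 4, h2=13; 4 taken → place at 0.
756 hashes to 7, h2=5; 7 taken → place at 12.
688 hashes to 7, h2=1; 7,8 taken → place at 9.
Table: [108, -, -, -, 972, 732, -, 210, 717, 688, -, -, 756, -, -, 852, 133]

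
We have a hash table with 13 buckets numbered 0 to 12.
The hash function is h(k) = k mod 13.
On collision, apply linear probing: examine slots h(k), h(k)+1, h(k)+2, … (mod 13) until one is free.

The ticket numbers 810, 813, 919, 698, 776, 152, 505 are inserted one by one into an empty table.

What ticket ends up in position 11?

776

810 hashes to 4; slot 4 is free -> place at 4.
813 hashes to 7; slot 7 is free -> place at 7.
919 hashes to 9; slot 9 is free -> place at 9.
698 hashes to 9; 9 taken -> place at 10.
776 hashes to 9; 9,10 taken -> place at 11.
152 hashes to 9; 9,10,11 taken -> place at 12.
505 hashes to 11; 11,12 taken -> place at 0.
Table: [505, ., ., ., 810, ., ., 813, ., 919, 698, 776, 152]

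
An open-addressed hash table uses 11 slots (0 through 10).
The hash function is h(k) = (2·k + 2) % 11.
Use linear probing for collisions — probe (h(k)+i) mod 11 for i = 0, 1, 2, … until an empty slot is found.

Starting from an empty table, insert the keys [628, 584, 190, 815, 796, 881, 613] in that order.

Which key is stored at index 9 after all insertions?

Insert 628: h=4, slot 4 empty -> index 4.
Insert 584: h=4, slot 4 occupied -> index 5.
Insert 190: h=8, slot 8 empty -> index 8.
Insert 815: h=4, slots 4,5 occupied -> index 6.
Insert 796: h=10, slot 10 empty -> index 10.
Insert 881: h=4, slots 4,5,6 occupied -> index 7.
Insert 613: h=7, slots 7,8 occupied -> index 9.
Table: [∅, ∅, ∅, ∅, 628, 584, 815, 881, 190, 613, 796]

613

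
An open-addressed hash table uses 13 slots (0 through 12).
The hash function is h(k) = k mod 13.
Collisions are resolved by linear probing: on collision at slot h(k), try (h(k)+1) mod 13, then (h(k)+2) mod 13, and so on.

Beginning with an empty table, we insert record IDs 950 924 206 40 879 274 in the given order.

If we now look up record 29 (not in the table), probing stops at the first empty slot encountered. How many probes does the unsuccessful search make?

3

950: h=1 → slot 1
924: h=1, probe 1,2 → slot 2
206: h=11 → slot 11
40: h=1, probe 1,2,3 → slot 3
879: h=8 → slot 8
274: h=1, probe 1,2,3,4 → slot 4
Table: [., 950, 924, 40, 274, ., ., ., 879, ., ., 206, .]
Lookup 29: h=3, probe 3,4,5 → slot 5 empty, not found.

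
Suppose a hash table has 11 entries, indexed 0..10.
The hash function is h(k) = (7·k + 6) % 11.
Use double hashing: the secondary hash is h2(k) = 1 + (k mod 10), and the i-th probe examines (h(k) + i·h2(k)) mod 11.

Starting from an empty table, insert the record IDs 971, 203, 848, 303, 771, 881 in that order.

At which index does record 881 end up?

Insert 971: h=5, slot 5 empty -> index 5.
Insert 203: h=8, slot 8 empty -> index 8.
Insert 848: h=2, slot 2 empty -> index 2.
Insert 303: h=4, slot 4 empty -> index 4.
Insert 771: h=2, h2=2, slots 2,4 occupied -> index 6.
Insert 881: h=2, h2=2, slots 2,4,6,8 occupied -> index 10.
Table: [., ., 848, ., 303, 971, 771, ., 203, ., 881]

10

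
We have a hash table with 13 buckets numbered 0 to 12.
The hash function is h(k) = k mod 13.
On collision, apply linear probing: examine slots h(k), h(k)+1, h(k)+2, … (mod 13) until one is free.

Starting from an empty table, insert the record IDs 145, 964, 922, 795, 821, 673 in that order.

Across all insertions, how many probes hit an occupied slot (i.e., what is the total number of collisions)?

6

145: h=2 → slot 2
964: h=2, probe 2,3 → slot 3
922: h=12 → slot 12
795: h=2, probe 2,3,4 → slot 4
821: h=2, probe 2,3,4,5 → slot 5
673: h=10 → slot 10
Table: [—, —, 145, 964, 795, 821, —, —, —, —, 673, —, 922]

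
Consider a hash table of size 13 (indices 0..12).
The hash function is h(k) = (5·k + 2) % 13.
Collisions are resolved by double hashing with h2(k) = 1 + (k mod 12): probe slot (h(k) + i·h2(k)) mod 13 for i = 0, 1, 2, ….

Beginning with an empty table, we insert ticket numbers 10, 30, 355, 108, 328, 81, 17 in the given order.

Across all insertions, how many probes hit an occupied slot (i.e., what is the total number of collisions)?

10: h=0 -> slot 0
30: h=9 -> slot 9
355: h=9, h2=8, probe 9,4 -> slot 4
108: h=9, h2=1, probe 9,10 -> slot 10
328: h=4, h2=5, probe 4,9,1 -> slot 1
81: h=4, h2=10, probe 4,1,11 -> slot 11
17: h=9, h2=6, probe 9,2 -> slot 2
Table: [10, 328, 17, —, 355, —, —, —, —, 30, 108, 81, —]

7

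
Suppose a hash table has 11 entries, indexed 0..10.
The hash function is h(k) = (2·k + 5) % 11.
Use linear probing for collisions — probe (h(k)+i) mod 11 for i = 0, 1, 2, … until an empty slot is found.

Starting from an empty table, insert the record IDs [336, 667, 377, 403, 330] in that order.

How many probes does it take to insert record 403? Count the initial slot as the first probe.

336: h=6 → slot 6
667: h=8 → slot 8
377: h=0 → slot 0
403: h=8, probe 8,9 → slot 9
330: h=5 → slot 5
Table: [377, ., ., ., ., 330, 336, ., 667, 403, .]

2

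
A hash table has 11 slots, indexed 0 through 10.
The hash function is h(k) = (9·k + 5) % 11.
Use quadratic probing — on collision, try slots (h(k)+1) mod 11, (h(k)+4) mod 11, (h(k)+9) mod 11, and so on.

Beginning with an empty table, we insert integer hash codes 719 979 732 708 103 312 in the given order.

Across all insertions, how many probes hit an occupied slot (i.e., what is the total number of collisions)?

Insert 719: h=8, slot 8 empty -> index 8.
Insert 979: h=5, slot 5 empty -> index 5.
Insert 732: h=4, slot 4 empty -> index 4.
Insert 708: h=8, slot 8 occupied -> index 9.
Insert 103: h=8, slots 8,9 occupied -> index 1.
Insert 312: h=8, slots 8,9,1 occupied -> index 6.
Table: [∅, 103, ∅, ∅, 732, 979, 312, ∅, 719, 708, ∅]

6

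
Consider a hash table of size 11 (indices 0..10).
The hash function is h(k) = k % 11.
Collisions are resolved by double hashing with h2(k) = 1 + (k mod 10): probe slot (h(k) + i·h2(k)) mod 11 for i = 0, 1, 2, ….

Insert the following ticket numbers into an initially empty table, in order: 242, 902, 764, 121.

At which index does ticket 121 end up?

2

242 hashes to 0; slot 0 is free -> place at 0.
902 hashes to 0, h2=3; 0 taken -> place at 3.
764 hashes to 5; slot 5 is free -> place at 5.
121 hashes to 0, h2=2; 0 taken -> place at 2.
Table: [242, -, 121, 902, -, 764, -, -, -, -, -]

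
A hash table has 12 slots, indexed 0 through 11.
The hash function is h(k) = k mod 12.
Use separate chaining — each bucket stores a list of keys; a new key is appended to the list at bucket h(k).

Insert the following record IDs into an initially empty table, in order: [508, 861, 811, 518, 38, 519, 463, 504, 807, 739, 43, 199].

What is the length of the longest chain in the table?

5

508 -> bucket 4
861 -> bucket 9
811 -> bucket 7
518 -> bucket 2
38 -> bucket 2 (collision)
519 -> bucket 3
463 -> bucket 7 (collision)
504 -> bucket 0
807 -> bucket 3 (collision)
739 -> bucket 7 (collision)
43 -> bucket 7 (collision)
199 -> bucket 7 (collision)
Final buckets:
0: 504
1: —
2: 518 -> 38
3: 519 -> 807
4: 508
5: —
6: —
7: 811 -> 463 -> 739 -> 43 -> 199
8: —
9: 861
10: —
11: —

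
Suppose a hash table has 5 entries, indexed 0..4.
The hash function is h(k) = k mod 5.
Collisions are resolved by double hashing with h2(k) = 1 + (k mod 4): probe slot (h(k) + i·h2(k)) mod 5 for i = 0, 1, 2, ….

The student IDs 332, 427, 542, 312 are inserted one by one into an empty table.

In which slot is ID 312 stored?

332: h=2 -> slot 2
427: h=2, h2=4, probe 2,1 -> slot 1
542: h=2, h2=3, probe 2,0 -> slot 0
312: h=2, h2=1, probe 2,3 -> slot 3
Table: [542, 427, 332, 312, .]

3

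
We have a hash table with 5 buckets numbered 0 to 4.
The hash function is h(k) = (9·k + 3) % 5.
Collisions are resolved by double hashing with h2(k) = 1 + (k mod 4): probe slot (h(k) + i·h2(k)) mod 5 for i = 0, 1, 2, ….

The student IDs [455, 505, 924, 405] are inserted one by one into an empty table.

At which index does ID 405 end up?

2

455: h=3 → slot 3
505: h=3, h2=2, probe 3,0 → slot 0
924: h=4 → slot 4
405: h=3, h2=2, probe 3,0,2 → slot 2
Table: [505, ., 405, 455, 924]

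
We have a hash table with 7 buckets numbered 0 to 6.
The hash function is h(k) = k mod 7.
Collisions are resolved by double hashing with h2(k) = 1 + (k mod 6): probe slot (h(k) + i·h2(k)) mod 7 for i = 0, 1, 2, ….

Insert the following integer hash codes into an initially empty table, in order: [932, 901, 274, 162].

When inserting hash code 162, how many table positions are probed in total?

2

932 hashes to 1; slot 1 is free => place at 1.
901 hashes to 5; slot 5 is free => place at 5.
274 hashes to 1, h2=5; 1 taken => place at 6.
162 hashes to 1, h2=1; 1 taken => place at 2.
Table: [—, 932, 162, —, —, 901, 274]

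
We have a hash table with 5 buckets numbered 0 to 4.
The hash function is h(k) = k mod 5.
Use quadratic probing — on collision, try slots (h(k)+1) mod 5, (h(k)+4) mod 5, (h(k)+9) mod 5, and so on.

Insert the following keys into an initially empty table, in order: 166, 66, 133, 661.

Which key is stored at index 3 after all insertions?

166 hashes to 1; slot 1 is free -> place at 1.
66 hashes to 1; 1 taken -> place at 2.
133 hashes to 3; slot 3 is free -> place at 3.
661 hashes to 1; 1,2 taken -> place at 0.
Table: [661, 166, 66, 133, -]

133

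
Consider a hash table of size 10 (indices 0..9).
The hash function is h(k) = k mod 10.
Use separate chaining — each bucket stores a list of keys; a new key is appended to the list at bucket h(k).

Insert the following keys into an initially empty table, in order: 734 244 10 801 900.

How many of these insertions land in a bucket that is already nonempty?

Insert 734: h=4, bucket 4 empty -> new chain.
Insert 244: h=4, bucket 4 nonempty -> append to chain.
Insert 10: h=0, bucket 0 empty -> new chain.
Insert 801: h=1, bucket 1 empty -> new chain.
Insert 900: h=0, bucket 0 nonempty -> append to chain.
Final buckets:
0: 10 -> 900
1: 801
2: ∅
3: ∅
4: 734 -> 244
5: ∅
6: ∅
7: ∅
8: ∅
9: ∅

2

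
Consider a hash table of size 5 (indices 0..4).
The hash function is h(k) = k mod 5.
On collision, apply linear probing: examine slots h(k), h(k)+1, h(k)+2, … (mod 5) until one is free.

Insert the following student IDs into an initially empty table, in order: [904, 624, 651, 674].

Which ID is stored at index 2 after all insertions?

904: h=4 → slot 4
624: h=4, probe 4,0 → slot 0
651: h=1 → slot 1
674: h=4, probe 4,0,1,2 → slot 2
Table: [624, 651, 674, -, 904]

674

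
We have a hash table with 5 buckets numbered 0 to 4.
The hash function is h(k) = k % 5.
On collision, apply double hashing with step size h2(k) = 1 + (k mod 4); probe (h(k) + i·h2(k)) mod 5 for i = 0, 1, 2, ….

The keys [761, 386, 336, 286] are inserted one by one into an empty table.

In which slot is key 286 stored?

761 hashes to 1; slot 1 is free => place at 1.
386 hashes to 1, h2=3; 1 taken => place at 4.
336 hashes to 1, h2=1; 1 taken => place at 2.
286 hashes to 1, h2=3; 1,4,2 taken => place at 0.
Table: [286, 761, 336, —, 386]

0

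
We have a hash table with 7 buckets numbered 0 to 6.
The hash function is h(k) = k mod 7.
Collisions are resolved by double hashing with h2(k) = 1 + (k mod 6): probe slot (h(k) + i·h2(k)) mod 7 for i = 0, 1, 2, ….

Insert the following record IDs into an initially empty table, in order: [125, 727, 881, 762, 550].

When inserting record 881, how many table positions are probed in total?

125: h=6 -> slot 6
727: h=6, h2=2, probe 6,1 -> slot 1
881: h=6, h2=6, probe 6,5 -> slot 5
762: h=6, h2=1, probe 6,0 -> slot 0
550: h=4 -> slot 4
Table: [762, 727, -, -, 550, 881, 125]

2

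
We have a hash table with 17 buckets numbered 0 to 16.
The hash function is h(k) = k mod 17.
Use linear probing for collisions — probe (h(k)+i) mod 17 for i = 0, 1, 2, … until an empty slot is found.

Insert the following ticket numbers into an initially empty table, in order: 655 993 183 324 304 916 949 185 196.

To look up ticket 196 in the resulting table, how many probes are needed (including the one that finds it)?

655: h=9 → slot 9
993: h=7 → slot 7
183: h=13 → slot 13
324: h=1 → slot 1
304: h=15 → slot 15
916: h=15, probe 15,16 → slot 16
949: h=14 → slot 14
185: h=15, probe 15,16,0 → slot 0
196: h=9, probe 9,10 → slot 10
Table: [185, 324, —, —, —, —, —, 993, —, 655, 196, —, —, 183, 949, 304, 916]
Lookup 196: h=9, probe 9,10 → found at 10.

2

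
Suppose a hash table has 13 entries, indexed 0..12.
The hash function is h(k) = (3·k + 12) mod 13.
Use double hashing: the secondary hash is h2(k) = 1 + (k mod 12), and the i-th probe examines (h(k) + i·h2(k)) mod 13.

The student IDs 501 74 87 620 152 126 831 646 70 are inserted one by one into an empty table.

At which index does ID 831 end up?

501 hashes to 7; slot 7 is free => place at 7.
74 hashes to 0; slot 0 is free => place at 0.
87 hashes to 0, h2=4; 0 taken => place at 4.
620 hashes to 0, h2=9; 0 taken => place at 9.
152 hashes to 0, h2=9; 0,9 taken => place at 5.
126 hashes to 0, h2=7; 0,7 taken => place at 1.
831 hashes to 9, h2=4; 9,0,4 taken => place at 8.
646 hashes to 0, h2=11; 0 taken => place at 11.
70 hashes to 1, h2=11; 1 taken => place at 12.
Table: [74, 126, ., ., 87, 152, ., 501, 831, 620, ., 646, 70]

8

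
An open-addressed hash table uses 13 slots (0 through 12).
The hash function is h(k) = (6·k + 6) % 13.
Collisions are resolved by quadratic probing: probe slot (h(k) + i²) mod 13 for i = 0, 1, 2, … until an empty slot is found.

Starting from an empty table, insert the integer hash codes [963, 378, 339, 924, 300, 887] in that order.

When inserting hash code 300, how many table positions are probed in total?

963 hashes to 12; slot 12 is free => place at 12.
378 hashes to 12; 12 taken => place at 0.
339 hashes to 12; 12,0 taken => place at 3.
924 hashes to 12; 12,0,3 taken => place at 8.
300 hashes to 12; 12,0,3,8 taken => place at 2.
887 hashes to 11; slot 11 is free => place at 11.
Table: [378, ∅, 300, 339, ∅, ∅, ∅, ∅, 924, ∅, ∅, 887, 963]

5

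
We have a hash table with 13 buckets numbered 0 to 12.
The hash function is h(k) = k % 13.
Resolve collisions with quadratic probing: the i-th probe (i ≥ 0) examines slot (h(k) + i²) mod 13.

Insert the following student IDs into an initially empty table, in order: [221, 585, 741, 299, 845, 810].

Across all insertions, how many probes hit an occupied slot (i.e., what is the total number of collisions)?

221: h=0 -> slot 0
585: h=0, probe 0,1 -> slot 1
741: h=0, probe 0,1,4 -> slot 4
299: h=0, probe 0,1,4,9 -> slot 9
845: h=0, probe 0,1,4,9,3 -> slot 3
810: h=4, probe 4,5 -> slot 5
Table: [221, 585, _, 845, 741, 810, _, _, _, 299, _, _, _]

11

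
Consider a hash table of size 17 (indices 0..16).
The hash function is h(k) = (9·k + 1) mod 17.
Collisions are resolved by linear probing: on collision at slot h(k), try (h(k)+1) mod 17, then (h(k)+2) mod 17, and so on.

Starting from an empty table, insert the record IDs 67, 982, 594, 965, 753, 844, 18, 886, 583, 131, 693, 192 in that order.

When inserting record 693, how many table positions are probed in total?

67: h=9 => slot 9
982: h=16 => slot 16
594: h=9, probe 9,10 => slot 10
965: h=16, probe 16,0 => slot 0
753: h=12 => slot 12
844: h=15 => slot 15
18: h=10, probe 10,11 => slot 11
886: h=2 => slot 2
583: h=12, probe 12,13 => slot 13
131: h=7 => slot 7
693: h=16, probe 16,0,1 => slot 1
192: h=12, probe 12,13,14 => slot 14
Table: [965, 693, 886, _, _, _, _, 131, _, 67, 594, 18, 753, 583, 192, 844, 982]

3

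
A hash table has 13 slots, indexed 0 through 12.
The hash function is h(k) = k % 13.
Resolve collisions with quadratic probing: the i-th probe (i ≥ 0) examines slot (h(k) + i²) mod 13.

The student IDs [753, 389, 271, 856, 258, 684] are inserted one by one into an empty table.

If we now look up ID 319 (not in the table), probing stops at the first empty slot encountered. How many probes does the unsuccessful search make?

753: h=12 => slot 12
389: h=12, probe 12,0 => slot 0
271: h=11 => slot 11
856: h=11, probe 11,12,2 => slot 2
258: h=11, probe 11,12,2,7 => slot 7
684: h=8 => slot 8
Table: [389, -, 856, -, -, -, -, 258, 684, -, -, 271, 753]
Lookup 319: h=7, probe 7,8,11,3 → slot 3 empty, not found.

4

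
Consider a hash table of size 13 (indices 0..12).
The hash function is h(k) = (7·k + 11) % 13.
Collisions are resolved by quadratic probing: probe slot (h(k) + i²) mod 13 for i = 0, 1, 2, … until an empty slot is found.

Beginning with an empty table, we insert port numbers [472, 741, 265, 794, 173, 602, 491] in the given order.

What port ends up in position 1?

173

472: h=0 => slot 0
741: h=11 => slot 11
265: h=7 => slot 7
794: h=5 => slot 5
173: h=0, probe 0,1 => slot 1
602: h=0, probe 0,1,4 => slot 4
491: h=3 => slot 3
Table: [472, 173, —, 491, 602, 794, —, 265, —, —, —, 741, —]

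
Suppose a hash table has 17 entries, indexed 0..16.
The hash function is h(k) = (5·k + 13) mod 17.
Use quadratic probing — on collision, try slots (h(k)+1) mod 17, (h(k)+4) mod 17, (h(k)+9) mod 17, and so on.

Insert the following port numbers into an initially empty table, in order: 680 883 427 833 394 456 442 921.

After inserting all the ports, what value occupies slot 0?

680 hashes to 13; slot 13 is free → place at 13.
883 hashes to 8; slot 8 is free → place at 8.
427 hashes to 6; slot 6 is free → place at 6.
833 hashes to 13; 13 taken → place at 14.
394 hashes to 11; slot 11 is free → place at 11.
456 hashes to 15; slot 15 is free → place at 15.
442 hashes to 13; 13,14 taken → place at 0.
921 hashes to 11; 11 taken → place at 12.
Table: [442, ∅, ∅, ∅, ∅, ∅, 427, ∅, 883, ∅, ∅, 394, 921, 680, 833, 456, ∅]

442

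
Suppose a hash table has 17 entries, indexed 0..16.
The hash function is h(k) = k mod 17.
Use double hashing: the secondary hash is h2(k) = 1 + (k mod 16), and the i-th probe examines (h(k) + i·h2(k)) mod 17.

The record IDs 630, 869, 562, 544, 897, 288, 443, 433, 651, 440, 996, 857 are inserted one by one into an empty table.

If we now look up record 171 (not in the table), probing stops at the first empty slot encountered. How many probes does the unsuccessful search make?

9

Insert 630: h=1, slot 1 empty -> index 1.
Insert 869: h=2, slot 2 empty -> index 2.
Insert 562: h=1, h2=3, slot 1 occupied -> index 4.
Insert 544: h=0, slot 0 empty -> index 0.
Insert 897: h=13, slot 13 empty -> index 13.
Insert 288: h=16, slot 16 empty -> index 16.
Insert 443: h=1, h2=12, slots 1,13 occupied -> index 8.
Insert 433: h=8, h2=2, slot 8 occupied -> index 10.
Insert 651: h=5, slot 5 empty -> index 5.
Insert 440: h=15, slot 15 empty -> index 15.
Insert 996: h=10, h2=5, slots 10,15 occupied -> index 3.
Insert 857: h=7, slot 7 empty -> index 7.
Table: [544, 630, 869, 996, 562, 651, —, 857, 443, —, 433, —, —, 897, —, 440, 288]
Lookup 171: h=1, h2=12, probe 1,13,8,3,15,10,5,0,12 → slot 12 empty, not found.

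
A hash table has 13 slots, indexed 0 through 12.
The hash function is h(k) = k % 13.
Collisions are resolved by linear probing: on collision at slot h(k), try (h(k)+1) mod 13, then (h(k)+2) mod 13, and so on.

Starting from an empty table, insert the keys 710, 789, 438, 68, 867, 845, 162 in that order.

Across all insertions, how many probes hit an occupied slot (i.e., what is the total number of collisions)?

710 hashes to 8; slot 8 is free -> place at 8.
789 hashes to 9; slot 9 is free -> place at 9.
438 hashes to 9; 9 taken -> place at 10.
68 hashes to 3; slot 3 is free -> place at 3.
867 hashes to 9; 9,10 taken -> place at 11.
845 hashes to 0; slot 0 is free -> place at 0.
162 hashes to 6; slot 6 is free -> place at 6.
Table: [845, ., ., 68, ., ., 162, ., 710, 789, 438, 867, .]

3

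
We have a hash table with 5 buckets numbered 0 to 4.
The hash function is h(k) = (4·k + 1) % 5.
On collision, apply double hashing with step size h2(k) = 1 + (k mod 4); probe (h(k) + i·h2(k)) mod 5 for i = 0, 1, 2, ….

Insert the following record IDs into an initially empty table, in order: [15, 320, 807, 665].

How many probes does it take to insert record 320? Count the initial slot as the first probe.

2

Insert 15: h=1, slot 1 empty -> index 1.
Insert 320: h=1, h2=1, slot 1 occupied -> index 2.
Insert 807: h=4, slot 4 empty -> index 4.
Insert 665: h=1, h2=2, slot 1 occupied -> index 3.
Table: [_, 15, 320, 665, 807]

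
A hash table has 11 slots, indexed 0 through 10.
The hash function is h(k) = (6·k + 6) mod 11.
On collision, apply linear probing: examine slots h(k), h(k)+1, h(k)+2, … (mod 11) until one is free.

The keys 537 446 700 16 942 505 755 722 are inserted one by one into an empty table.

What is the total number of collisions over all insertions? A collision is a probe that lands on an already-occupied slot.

537 hashes to 5; slot 5 is free => place at 5.
446 hashes to 9; slot 9 is free => place at 9.
700 hashes to 4; slot 4 is free => place at 4.
16 hashes to 3; slot 3 is free => place at 3.
942 hashes to 4; 4,5 taken => place at 6.
505 hashes to 0; slot 0 is free => place at 0.
755 hashes to 4; 4,5,6 taken => place at 7.
722 hashes to 4; 4,5,6,7 taken => place at 8.
Table: [505, ., ., 16, 700, 537, 942, 755, 722, 446, .]

9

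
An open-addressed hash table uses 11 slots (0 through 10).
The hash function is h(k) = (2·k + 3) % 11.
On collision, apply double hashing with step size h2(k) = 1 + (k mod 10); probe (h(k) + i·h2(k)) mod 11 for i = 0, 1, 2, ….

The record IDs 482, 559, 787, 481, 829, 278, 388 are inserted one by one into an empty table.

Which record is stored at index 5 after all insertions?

482 hashes to 10; slot 10 is free → place at 10.
559 hashes to 10, h2=10; 10 taken → place at 9.
787 hashes to 4; slot 4 is free → place at 4.
481 hashes to 8; slot 8 is free → place at 8.
829 hashes to 0; slot 0 is free → place at 0.
278 hashes to 9, h2=9; 9 taken → place at 7.
388 hashes to 9, h2=9; 9,7 taken → place at 5.
Table: [829, -, -, -, 787, 388, -, 278, 481, 559, 482]

388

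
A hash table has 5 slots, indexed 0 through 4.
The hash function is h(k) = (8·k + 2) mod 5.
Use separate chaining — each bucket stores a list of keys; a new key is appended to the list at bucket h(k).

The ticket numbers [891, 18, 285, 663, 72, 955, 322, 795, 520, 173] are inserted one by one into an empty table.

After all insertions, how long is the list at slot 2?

891 → bucket 0
18 → bucket 1
285 → bucket 2
663 → bucket 1 (collision)
72 → bucket 3
955 → bucket 2 (collision)
322 → bucket 3 (collision)
795 → bucket 2 (collision)
520 → bucket 2 (collision)
173 → bucket 1 (collision)
Final buckets:
0: 891
1: 18 -> 663 -> 173
2: 285 -> 955 -> 795 -> 520
3: 72 -> 322
4: ∅

4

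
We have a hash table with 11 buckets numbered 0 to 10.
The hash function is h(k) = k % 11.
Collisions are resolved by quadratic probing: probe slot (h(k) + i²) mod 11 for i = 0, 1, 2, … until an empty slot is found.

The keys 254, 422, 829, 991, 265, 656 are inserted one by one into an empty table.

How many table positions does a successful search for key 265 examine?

4

254 hashes to 1; slot 1 is free => place at 1.
422 hashes to 4; slot 4 is free => place at 4.
829 hashes to 4; 4 taken => place at 5.
991 hashes to 1; 1 taken => place at 2.
265 hashes to 1; 1,2,5 taken => place at 10.
656 hashes to 7; slot 7 is free => place at 7.
Table: [∅, 254, 991, ∅, 422, 829, ∅, 656, ∅, ∅, 265]
Lookup 265: h=1, probe 1,2,5,10 → found at 10.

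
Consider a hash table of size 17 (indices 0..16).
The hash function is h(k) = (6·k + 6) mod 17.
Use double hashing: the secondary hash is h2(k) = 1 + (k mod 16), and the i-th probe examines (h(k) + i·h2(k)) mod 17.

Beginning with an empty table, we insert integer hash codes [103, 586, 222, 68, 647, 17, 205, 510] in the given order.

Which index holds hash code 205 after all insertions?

103 hashes to 12; slot 12 is free → place at 12.
586 hashes to 3; slot 3 is free → place at 3.
222 hashes to 12, h2=15; 12 taken → place at 10.
68 hashes to 6; slot 6 is free → place at 6.
647 hashes to 12, h2=8; 12,3 taken → place at 11.
17 hashes to 6, h2=2; 6 taken → place at 8.
205 hashes to 12, h2=14; 12 taken → place at 9.
510 hashes to 6, h2=15; 6 taken → place at 4.
Table: [., ., ., 586, 510, ., 68, ., 17, 205, 222, 647, 103, ., ., ., .]

9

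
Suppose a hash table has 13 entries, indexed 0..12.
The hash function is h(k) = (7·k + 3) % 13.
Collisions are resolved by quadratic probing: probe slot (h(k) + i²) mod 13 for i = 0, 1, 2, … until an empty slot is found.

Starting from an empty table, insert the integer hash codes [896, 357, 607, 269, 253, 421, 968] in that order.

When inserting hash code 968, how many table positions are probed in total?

3

896: h=9 -> slot 9
357: h=6 -> slot 6
607: h=1 -> slot 1
269: h=1, probe 1,2 -> slot 2
253: h=6, probe 6,7 -> slot 7
421: h=12 -> slot 12
968: h=6, probe 6,7,10 -> slot 10
Table: [-, 607, 269, -, -, -, 357, 253, -, 896, 968, -, 421]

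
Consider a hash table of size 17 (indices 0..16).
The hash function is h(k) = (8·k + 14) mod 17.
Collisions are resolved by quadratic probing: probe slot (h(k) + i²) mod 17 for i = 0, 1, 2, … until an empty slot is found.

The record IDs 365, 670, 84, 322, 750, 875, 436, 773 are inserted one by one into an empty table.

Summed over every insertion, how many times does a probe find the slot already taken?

4

365 hashes to 10; slot 10 is free → place at 10.
670 hashes to 2; slot 2 is free → place at 2.
84 hashes to 6; slot 6 is free → place at 6.
322 hashes to 6; 6 taken → place at 7.
750 hashes to 13; slot 13 is free → place at 13.
875 hashes to 10; 10 taken → place at 11.
436 hashes to 0; slot 0 is free → place at 0.
773 hashes to 10; 10,11 taken → place at 14.
Table: [436, ., 670, ., ., ., 84, 322, ., ., 365, 875, ., 750, 773, ., .]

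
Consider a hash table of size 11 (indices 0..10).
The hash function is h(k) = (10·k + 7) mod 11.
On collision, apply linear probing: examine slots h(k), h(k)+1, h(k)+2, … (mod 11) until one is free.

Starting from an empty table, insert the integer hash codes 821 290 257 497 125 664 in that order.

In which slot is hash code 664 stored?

7

Insert 821: h=0, slot 0 empty → index 0.
Insert 290: h=3, slot 3 empty → index 3.
Insert 257: h=3, slot 3 occupied → index 4.
Insert 497: h=5, slot 5 empty → index 5.
Insert 125: h=3, slots 3,4,5 occupied → index 6.
Insert 664: h=3, slots 3,4,5,6 occupied → index 7.
Table: [821, ., ., 290, 257, 497, 125, 664, ., ., .]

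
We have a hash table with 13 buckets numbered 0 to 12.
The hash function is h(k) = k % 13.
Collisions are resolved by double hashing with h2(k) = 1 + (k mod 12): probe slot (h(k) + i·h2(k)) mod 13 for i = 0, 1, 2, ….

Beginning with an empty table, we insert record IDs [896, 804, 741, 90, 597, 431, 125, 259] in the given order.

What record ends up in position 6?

Insert 896: h=12, slot 12 empty -> index 12.
Insert 804: h=11, slot 11 empty -> index 11.
Insert 741: h=0, slot 0 empty -> index 0.
Insert 90: h=12, h2=7, slot 12 occupied -> index 6.
Insert 597: h=12, h2=10, slot 12 occupied -> index 9.
Insert 431: h=2, slot 2 empty -> index 2.
Insert 125: h=8, slot 8 empty -> index 8.
Insert 259: h=12, h2=8, slot 12 occupied -> index 7.
Table: [741, —, 431, —, —, —, 90, 259, 125, 597, —, 804, 896]

90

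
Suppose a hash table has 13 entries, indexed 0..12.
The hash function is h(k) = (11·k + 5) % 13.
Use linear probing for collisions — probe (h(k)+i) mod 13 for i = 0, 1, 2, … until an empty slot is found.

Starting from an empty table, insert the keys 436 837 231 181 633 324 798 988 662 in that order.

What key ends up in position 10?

436: h=4 -> slot 4
837: h=8 -> slot 8
231: h=11 -> slot 11
181: h=7 -> slot 7
633: h=0 -> slot 0
324: h=7, probe 7,8,9 -> slot 9
798: h=8, probe 8,9,10 -> slot 10
988: h=5 -> slot 5
662: h=7, probe 7,8,9,10,11,12 -> slot 12
Table: [633, ∅, ∅, ∅, 436, 988, ∅, 181, 837, 324, 798, 231, 662]

798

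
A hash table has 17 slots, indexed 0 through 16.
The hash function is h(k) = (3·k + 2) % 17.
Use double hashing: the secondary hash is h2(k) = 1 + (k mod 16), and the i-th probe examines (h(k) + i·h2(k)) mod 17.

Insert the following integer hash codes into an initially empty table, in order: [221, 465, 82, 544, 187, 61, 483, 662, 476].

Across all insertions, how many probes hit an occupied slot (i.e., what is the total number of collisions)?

221 hashes to 2; slot 2 is free -> place at 2.
465 hashes to 3; slot 3 is free -> place at 3.
82 hashes to 10; slot 10 is free -> place at 10.
544 hashes to 2, h2=1; 2,3 taken -> place at 4.
187 hashes to 2, h2=12; 2 taken -> place at 14.
61 hashes to 15; slot 15 is free -> place at 15.
483 hashes to 6; slot 6 is free -> place at 6.
662 hashes to 16; slot 16 is free -> place at 16.
476 hashes to 2, h2=13; 2,15 taken -> place at 11.
Table: [., ., 221, 465, 544, ., 483, ., ., ., 82, 476, ., ., 187, 61, 662]

5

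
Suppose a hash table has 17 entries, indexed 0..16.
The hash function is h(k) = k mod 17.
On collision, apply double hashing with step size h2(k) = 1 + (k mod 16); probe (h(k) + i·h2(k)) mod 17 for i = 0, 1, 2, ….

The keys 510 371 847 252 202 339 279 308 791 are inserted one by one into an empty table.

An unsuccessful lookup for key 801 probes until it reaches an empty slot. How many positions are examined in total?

510: h=0 => slot 0
371: h=14 => slot 14
847: h=14, h2=16, probe 14,13 => slot 13
252: h=14, h2=13, probe 14,10 => slot 10
202: h=15 => slot 15
339: h=16 => slot 16
279: h=7 => slot 7
308: h=2 => slot 2
791: h=9 => slot 9
Table: [510, _, 308, _, _, _, _, 279, _, 791, 252, _, _, 847, 371, 202, 339]
Lookup 801: h=2, h2=2, probe 2,4 → slot 4 empty, not found.

2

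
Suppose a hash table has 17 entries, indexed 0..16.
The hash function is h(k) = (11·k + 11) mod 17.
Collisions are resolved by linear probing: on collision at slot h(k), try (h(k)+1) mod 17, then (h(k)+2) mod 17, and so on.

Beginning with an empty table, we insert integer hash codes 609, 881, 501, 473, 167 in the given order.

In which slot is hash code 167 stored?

16

609: h=12 -> slot 12
881: h=12, probe 12,13 -> slot 13
501: h=14 -> slot 14
473: h=12, probe 12,13,14,15 -> slot 15
167: h=12, probe 12,13,14,15,16 -> slot 16
Table: [_, _, _, _, _, _, _, _, _, _, _, _, 609, 881, 501, 473, 167]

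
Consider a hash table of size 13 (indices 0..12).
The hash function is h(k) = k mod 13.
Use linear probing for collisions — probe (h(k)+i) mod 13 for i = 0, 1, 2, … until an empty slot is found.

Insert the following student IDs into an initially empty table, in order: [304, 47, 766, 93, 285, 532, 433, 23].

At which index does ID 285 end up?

Insert 304: h=5, slot 5 empty -> index 5.
Insert 47: h=8, slot 8 empty -> index 8.
Insert 766: h=12, slot 12 empty -> index 12.
Insert 93: h=2, slot 2 empty -> index 2.
Insert 285: h=12, slot 12 occupied -> index 0.
Insert 532: h=12, slots 12,0 occupied -> index 1.
Insert 433: h=4, slot 4 empty -> index 4.
Insert 23: h=10, slot 10 empty -> index 10.
Table: [285, 532, 93, ., 433, 304, ., ., 47, ., 23, ., 766]

0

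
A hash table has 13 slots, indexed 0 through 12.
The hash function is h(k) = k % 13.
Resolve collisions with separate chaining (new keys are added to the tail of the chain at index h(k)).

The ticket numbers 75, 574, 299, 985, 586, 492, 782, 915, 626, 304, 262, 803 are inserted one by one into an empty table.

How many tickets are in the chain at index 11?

75 -> bucket 10
574 -> bucket 2
299 -> bucket 0
985 -> bucket 10 (collision)
586 -> bucket 1
492 -> bucket 11
782 -> bucket 2 (collision)
915 -> bucket 5
626 -> bucket 2 (collision)
304 -> bucket 5 (collision)
262 -> bucket 2 (collision)
803 -> bucket 10 (collision)
Final buckets:
0: 299
1: 586
2: 574 -> 782 -> 626 -> 262
3: _
4: _
5: 915 -> 304
6: _
7: _
8: _
9: _
10: 75 -> 985 -> 803
11: 492
12: _

1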